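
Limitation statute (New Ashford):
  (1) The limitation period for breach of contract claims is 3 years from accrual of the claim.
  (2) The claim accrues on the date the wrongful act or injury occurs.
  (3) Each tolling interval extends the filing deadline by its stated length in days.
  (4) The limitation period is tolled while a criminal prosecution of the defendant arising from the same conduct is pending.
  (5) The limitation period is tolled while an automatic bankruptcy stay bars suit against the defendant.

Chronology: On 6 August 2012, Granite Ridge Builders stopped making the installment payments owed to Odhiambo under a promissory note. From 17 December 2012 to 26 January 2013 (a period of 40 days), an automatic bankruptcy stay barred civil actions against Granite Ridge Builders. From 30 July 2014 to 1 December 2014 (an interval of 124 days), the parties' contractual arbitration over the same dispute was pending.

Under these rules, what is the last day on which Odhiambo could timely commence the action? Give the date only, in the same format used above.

15 September 2015

The claim accrued on 6 August 2012, when the wrongful act occurred.
3 years from 6 August 2012 is 6 August 2015.
Because the automatic bankruptcy stay ran from 17 December 2012 to 26 January 2013, the deadline is extended by 40 days to 15 September 2015.
The pending related arbitration from 30 July 2014 to 1 December 2014 does not toll the period, because no stated rule makes a pending arbitration a tolling event.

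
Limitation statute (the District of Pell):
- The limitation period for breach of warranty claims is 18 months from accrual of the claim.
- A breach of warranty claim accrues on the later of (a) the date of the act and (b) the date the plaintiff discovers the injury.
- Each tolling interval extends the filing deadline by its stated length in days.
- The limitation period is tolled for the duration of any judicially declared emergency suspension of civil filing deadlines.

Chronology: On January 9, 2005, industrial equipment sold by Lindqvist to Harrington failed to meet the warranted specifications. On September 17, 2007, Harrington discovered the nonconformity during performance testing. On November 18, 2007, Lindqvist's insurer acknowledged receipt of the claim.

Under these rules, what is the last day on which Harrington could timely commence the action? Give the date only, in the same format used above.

March 17, 2009

Because discovery on September 17, 2007 post-dates the January 9, 2005 act, accrual under the later-of rule falls on September 17, 2007.
Adding the 18 months base period to September 17, 2007 gives a deadline of March 17, 2009, before any tolling.
Nothing else in the chronology tolls or restarts the period.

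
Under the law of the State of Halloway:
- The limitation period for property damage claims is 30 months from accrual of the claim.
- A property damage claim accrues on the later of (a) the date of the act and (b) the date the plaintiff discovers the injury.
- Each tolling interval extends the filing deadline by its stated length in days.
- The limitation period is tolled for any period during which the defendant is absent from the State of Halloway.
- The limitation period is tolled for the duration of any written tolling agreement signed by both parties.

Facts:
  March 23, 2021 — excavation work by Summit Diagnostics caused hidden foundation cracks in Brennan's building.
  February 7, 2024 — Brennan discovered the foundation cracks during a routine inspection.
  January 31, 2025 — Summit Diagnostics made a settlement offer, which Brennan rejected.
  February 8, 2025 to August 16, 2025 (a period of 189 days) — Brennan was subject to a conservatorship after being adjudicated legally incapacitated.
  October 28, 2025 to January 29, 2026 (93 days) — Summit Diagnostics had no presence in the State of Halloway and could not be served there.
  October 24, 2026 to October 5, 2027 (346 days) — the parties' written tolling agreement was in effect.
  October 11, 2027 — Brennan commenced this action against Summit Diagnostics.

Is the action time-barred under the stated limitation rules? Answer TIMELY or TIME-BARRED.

TIMELY

The claim accrued on February 7, 2024 — the later of the March 23, 2021 act and the February 7, 2024 discovery.
The untolled deadline — 30 months after February 7, 2024 — is August 7, 2026.
The defendant's absence from the jurisdiction from October 28, 2025 to January 29, 2026 tolled the period for 93 days, extending the deadline to November 8, 2026.
The period was tolled for 346 days by the written tolling agreement (October 24, 2026 to October 5, 2027), pushing the deadline to October 20, 2027.
Although the plaintiff's incapacity ran from February 8, 2025 to August 16, 2025, the stated rules do not make that a tolling event, so it is disregarded.
Nothing else in the chronology tolls or restarts the period.
Brennan filed on October 11, 2027, before the October 20, 2027 deadline, so the action is timely.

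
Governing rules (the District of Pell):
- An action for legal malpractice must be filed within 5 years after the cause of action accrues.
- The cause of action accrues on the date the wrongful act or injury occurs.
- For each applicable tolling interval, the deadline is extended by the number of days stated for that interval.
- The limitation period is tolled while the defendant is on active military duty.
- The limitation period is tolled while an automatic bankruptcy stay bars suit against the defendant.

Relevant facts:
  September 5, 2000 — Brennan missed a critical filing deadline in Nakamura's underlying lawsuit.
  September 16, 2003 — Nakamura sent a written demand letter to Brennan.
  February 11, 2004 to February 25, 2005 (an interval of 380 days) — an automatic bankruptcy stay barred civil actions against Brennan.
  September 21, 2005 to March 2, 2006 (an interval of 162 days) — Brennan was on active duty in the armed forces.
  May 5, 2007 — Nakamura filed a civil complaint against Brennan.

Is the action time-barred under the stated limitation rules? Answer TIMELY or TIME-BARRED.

TIME-BARRED

The cause of action accrued on September 5, 2000, the date of the act.
The untolled deadline — 5 years after September 5, 2000 — is September 5, 2005.
The automatic bankruptcy stay from February 11, 2004 to February 25, 2005 tolled the period for 380 days, extending the deadline to September 20, 2006.
Because the defendant's active military service ran from September 21, 2005 to March 2, 2006, the deadline is extended by 162 days to March 1, 2007.
Nothing else in the chronology tolls or restarts the period.
The May 5, 2007 filing falls after the March 1, 2007 deadline; the claim is time-barred.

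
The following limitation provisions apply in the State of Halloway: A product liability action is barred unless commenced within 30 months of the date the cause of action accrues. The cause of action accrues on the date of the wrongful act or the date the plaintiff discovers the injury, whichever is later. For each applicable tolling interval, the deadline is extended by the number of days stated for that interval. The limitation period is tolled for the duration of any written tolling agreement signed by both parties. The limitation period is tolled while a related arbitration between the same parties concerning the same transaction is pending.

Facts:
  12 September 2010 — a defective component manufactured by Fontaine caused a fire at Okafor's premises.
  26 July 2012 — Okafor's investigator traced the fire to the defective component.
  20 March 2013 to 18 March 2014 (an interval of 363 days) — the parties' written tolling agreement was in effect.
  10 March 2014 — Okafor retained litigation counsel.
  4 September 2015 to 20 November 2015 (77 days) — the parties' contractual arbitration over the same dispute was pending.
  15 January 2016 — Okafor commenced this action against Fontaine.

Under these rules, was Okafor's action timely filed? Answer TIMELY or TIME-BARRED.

Taking the later of the act (12 September 2010) and discovery (26 July 2012), the claim accrued on 26 July 2012.
30 months from 26 July 2012 is 26 January 2015.
Because the written tolling agreement ran from 20 March 2013 to 18 March 2014, the deadline is extended by 363 days to 24 January 2016.
The period was tolled for 77 days by the pending related arbitration (4 September 2015 to 20 November 2015), pushing the deadline to 10 April 2016.
Nothing else in the chronology tolls or restarts the period.
The 15 January 2016 filing precedes the 10 April 2016 deadline; the claim is timely.

TIMELY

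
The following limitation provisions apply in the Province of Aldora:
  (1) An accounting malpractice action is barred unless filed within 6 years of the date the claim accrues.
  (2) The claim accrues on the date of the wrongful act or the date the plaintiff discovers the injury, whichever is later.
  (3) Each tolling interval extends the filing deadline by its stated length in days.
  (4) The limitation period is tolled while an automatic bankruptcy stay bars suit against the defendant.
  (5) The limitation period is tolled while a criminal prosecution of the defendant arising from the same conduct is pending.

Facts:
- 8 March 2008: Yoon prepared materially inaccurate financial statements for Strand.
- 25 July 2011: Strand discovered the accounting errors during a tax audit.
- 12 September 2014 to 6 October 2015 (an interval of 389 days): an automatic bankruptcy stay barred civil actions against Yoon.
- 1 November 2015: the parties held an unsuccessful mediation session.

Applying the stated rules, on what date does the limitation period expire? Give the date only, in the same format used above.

Taking the later of the act (8 March 2008) and discovery (25 July 2011), the claim accrued on 25 July 2011.
Adding the 6 years base period to 25 July 2011 gives a deadline of 25 July 2017, before any tolling.
The automatic bankruptcy stay from 12 September 2014 to 6 October 2015 tolled the period for 389 days, extending the deadline to 18 August 2018.
Nothing else in the chronology tolls or restarts the period.

18 August 2018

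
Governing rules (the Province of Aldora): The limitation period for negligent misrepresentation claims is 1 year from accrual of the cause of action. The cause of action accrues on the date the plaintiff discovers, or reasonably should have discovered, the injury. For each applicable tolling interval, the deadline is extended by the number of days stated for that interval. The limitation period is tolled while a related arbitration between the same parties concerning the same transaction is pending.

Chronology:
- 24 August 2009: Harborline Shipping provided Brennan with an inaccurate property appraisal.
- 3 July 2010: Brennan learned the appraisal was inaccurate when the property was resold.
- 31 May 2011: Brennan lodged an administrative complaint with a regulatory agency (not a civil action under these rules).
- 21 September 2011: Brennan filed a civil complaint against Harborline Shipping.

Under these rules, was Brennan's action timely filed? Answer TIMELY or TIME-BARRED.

TIME-BARRED

The claim did not accrue until Brennan discovered the injury on 3 July 2010; the 24 August 2009 act date does not start the clock under the stated rule.
The untolled deadline — 1 year after 3 July 2010 — is 3 July 2011.
Nothing else in the chronology tolls or restarts the period.
Filing on 21 September 2011 missed the 3 July 2011 deadline — the action is time-barred.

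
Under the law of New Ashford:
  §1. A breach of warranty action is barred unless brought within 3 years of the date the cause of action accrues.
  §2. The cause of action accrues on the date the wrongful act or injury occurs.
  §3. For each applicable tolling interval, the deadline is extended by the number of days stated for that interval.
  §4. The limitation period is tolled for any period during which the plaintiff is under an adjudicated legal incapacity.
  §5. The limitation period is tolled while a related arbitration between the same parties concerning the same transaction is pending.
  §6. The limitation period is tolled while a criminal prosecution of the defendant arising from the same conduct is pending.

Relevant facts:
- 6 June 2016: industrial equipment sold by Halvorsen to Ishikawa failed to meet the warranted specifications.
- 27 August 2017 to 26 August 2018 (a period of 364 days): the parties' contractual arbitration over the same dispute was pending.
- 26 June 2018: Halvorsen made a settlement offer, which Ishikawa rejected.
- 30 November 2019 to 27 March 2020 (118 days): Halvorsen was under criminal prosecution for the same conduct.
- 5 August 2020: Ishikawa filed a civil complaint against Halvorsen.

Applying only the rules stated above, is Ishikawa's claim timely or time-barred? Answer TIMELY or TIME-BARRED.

The limitation period began to run on 6 June 2016.
3 years from 6 June 2016 is 6 June 2019.
The period was tolled for 364 days by the pending related arbitration (27 August 2017 to 26 August 2018), pushing the deadline to 4 June 2020.
The pending criminal prosecution from 30 November 2019 to 27 March 2020 tolled the period for 118 days, extending the deadline to 30 September 2020.
None of the other events listed affects the running of the period under the stated rules.
Ishikawa filed on 5 August 2020, before the 30 September 2020 deadline, so the action is timely.

TIMELY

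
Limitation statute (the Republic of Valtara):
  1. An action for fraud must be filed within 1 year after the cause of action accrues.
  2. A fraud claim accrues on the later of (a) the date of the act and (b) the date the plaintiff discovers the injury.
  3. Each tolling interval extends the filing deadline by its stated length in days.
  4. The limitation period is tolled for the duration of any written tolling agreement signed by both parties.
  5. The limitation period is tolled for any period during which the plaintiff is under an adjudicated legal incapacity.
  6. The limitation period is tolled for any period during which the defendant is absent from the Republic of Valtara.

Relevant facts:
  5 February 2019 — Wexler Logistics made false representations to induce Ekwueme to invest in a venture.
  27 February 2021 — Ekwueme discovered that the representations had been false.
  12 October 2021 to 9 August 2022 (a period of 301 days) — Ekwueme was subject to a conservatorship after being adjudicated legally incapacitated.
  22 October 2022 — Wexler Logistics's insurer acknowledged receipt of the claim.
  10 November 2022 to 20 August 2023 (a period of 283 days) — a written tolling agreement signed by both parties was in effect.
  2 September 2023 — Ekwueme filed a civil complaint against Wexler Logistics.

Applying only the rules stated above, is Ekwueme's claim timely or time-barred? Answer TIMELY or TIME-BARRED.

Taking the later of the act (5 February 2019) and discovery (27 February 2021), the claim accrued on 27 February 2021.
The untolled deadline — 1 year after 27 February 2021 — is 27 February 2022.
The plaintiff's legal incapacity from 12 October 2021 to 9 August 2022 tolled the period for 301 days, extending the deadline to 25 December 2022.
The written tolling agreement from 10 November 2022 to 20 August 2023 tolled the period for 283 days, extending the deadline to 4 October 2023.
Nothing else in the chronology tolls or restarts the period.
Ekwueme filed on 2 September 2023, before the 4 October 2023 deadline, so the action is timely.

TIMELY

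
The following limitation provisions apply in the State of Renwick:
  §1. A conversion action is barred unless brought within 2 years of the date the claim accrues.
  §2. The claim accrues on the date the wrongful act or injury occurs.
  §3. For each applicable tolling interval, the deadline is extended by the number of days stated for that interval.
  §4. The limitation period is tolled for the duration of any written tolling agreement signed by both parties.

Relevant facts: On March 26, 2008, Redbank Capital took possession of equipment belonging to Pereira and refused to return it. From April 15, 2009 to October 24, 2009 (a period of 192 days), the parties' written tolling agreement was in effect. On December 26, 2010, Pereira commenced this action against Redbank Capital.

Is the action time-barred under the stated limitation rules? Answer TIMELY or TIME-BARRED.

The claim accrued on March 26, 2008, when the wrongful act occurred.
2 years from March 26, 2008 is March 26, 2010.
The period was tolled for 192 days by the written tolling agreement (April 15, 2009 to October 24, 2009), pushing the deadline to October 4, 2010.
The December 26, 2010 filing falls after the October 4, 2010 deadline; the claim is time-barred.

TIME-BARRED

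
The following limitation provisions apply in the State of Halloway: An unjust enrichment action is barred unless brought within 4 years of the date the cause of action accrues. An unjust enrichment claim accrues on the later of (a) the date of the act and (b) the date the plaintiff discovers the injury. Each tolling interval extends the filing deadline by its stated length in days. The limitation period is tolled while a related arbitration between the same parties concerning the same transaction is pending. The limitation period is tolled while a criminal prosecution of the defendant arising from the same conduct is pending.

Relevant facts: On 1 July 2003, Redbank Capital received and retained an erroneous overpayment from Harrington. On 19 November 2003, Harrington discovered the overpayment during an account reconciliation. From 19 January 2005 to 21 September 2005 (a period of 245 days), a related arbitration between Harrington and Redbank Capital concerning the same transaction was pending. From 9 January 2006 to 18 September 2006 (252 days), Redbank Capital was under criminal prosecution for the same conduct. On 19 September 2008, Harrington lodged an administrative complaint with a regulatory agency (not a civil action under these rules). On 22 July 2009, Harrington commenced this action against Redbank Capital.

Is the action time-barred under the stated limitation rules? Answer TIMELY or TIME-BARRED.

TIME-BARRED

The claim accrued on 19 November 2003 — the later of the 1 July 2003 act and the 19 November 2003 discovery.
4 years from 19 November 2003 is 19 November 2007.
The period was tolled for 245 days by the pending related arbitration (19 January 2005 to 21 September 2005), pushing the deadline to 21 July 2008.
The period was tolled for 252 days by the pending criminal prosecution (9 January 2006 to 18 September 2006), pushing the deadline to 30 March 2009.
The other events in the timeline have no effect on the limitation period under the stated rules.
Filing on 22 July 2009 missed the 30 March 2009 deadline — the action is time-barred.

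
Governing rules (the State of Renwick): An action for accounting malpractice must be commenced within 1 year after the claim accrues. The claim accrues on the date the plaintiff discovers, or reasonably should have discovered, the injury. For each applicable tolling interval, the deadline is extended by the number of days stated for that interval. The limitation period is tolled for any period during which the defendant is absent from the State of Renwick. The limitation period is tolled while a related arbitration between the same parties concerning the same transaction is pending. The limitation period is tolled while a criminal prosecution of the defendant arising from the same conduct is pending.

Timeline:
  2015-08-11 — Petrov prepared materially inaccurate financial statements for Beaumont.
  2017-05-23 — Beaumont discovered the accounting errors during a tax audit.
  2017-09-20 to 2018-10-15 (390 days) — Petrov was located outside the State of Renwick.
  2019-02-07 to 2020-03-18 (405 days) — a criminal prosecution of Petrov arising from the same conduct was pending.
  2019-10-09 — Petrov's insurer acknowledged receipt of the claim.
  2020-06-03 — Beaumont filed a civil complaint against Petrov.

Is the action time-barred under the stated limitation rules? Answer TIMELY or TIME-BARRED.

Under the discovery rule, the claim accrued on 2017-05-23, when Beaumont discovered the injury — not on the 2015-08-11 date of the underlying act.
Adding the 1 year base period to 2017-05-23 gives a deadline of 2018-05-23, before any tolling.
The defendant's absence from the jurisdiction from 2017-09-20 to 2018-10-15 tolled the period for 390 days, extending the deadline to 2019-06-17.
Because the pending criminal prosecution ran from 2019-02-07 to 2020-03-18, the deadline is extended by 405 days to 2020-07-26.
None of the other events listed affects the running of the period under the stated rules.
Filing on 2020-06-03 beat the 2020-07-26 deadline — the action is timely.

TIMELY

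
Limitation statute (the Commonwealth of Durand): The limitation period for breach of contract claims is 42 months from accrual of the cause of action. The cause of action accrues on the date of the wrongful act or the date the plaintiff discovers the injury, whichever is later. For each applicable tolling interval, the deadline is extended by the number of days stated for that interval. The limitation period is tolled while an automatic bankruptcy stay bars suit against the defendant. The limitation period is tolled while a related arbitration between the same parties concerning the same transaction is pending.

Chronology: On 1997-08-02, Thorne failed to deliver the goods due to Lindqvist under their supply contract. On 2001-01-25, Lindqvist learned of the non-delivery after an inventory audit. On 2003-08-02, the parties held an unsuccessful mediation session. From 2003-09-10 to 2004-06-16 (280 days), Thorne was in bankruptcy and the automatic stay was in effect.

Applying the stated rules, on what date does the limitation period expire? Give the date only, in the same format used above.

2005-05-01

Taking the later of the act (1997-08-02) and discovery (2001-01-25), the claim accrued on 2001-01-25.
42 months from 2001-01-25 is 2004-07-25.
The automatic bankruptcy stay from 2003-09-10 to 2004-06-16 tolled the period for 280 days, extending the deadline to 2005-05-01.
Nothing else in the chronology tolls or restarts the period.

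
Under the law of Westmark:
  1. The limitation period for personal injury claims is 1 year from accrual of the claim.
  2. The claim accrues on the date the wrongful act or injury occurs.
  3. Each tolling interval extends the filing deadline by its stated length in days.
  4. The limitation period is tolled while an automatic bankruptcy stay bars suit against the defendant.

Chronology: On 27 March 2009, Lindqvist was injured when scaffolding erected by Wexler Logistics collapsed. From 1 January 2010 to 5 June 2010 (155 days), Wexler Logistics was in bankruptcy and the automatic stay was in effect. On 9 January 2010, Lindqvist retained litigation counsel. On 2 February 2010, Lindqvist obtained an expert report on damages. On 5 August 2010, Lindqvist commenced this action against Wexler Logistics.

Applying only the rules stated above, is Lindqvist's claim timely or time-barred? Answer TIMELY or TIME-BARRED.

The claim accrued on 27 March 2009, the date of the act.
1 year from 27 March 2009 is 27 March 2010.
The period was tolled for 155 days by the automatic bankruptcy stay (1 January 2010 to 5 June 2010), pushing the deadline to 29 August 2010.
Nothing else in the chronology tolls or restarts the period.
The 5 August 2010 filing precedes the 29 August 2010 deadline; the claim is timely.

TIMELY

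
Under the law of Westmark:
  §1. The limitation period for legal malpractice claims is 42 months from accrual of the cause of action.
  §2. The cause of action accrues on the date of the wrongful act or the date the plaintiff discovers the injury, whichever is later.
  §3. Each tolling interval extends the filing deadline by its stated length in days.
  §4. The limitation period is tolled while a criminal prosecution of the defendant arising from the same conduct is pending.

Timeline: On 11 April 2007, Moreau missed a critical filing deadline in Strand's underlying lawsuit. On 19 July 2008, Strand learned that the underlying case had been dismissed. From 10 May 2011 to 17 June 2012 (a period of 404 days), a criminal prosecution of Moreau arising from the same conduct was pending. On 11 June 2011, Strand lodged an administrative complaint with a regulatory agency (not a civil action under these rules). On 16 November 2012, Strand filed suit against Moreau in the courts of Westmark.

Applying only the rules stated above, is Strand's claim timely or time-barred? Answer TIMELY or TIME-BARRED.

Because discovery on 19 July 2008 post-dates the 11 April 2007 act, accrual under the later-of rule falls on 19 July 2008.
42 months from 19 July 2008 is 19 January 2012.
The pending criminal prosecution from 10 May 2011 to 17 June 2012 tolled the period for 404 days, extending the deadline to 26 February 2013.
The other events in the timeline have no effect on the limitation period under the stated rules.
The 16 November 2012 filing precedes the 26 February 2013 deadline; the claim is timely.

TIMELY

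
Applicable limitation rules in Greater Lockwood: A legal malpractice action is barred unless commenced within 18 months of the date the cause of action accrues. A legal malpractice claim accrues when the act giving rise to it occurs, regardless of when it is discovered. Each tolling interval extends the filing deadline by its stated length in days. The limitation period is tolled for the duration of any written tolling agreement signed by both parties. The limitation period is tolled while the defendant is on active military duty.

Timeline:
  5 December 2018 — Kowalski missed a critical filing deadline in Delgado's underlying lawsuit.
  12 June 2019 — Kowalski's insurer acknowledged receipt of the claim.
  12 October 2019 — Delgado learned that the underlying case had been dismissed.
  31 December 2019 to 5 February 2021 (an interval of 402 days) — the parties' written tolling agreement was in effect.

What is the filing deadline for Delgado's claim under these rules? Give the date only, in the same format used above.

Accrual is governed by the date of the act, so the period began to run on 5 December 2018; the later discovery on 12 October 2019 is irrelevant under the stated rule.
Adding the 18 months base period to 5 December 2018 gives a deadline of 5 June 2020, before any tolling.
The period was tolled for 402 days by the written tolling agreement (31 December 2019 to 5 February 2021), pushing the deadline to 12 July 2021.
None of the other events listed affects the running of the period under the stated rules.

12 July 2021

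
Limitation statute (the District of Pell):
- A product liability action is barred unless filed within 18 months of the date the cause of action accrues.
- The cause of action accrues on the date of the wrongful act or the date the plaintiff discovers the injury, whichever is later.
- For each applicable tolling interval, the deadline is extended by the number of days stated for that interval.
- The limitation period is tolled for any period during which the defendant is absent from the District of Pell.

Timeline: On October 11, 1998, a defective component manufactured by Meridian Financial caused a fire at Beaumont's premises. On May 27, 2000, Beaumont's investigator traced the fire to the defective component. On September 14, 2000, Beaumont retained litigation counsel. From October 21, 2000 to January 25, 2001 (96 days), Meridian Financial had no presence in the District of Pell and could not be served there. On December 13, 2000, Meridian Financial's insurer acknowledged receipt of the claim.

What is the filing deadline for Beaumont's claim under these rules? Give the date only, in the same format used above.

The claim accrued on May 27, 2000 — the later of the October 11, 1998 act and the May 27, 2000 discovery.
18 months from May 27, 2000 is November 27, 2001.
The period was tolled for 96 days by the defendant's absence from the jurisdiction (October 21, 2000 to January 25, 2001), pushing the deadline to March 3, 2002.
Nothing else in the chronology tolls or restarts the period.

March 3, 2002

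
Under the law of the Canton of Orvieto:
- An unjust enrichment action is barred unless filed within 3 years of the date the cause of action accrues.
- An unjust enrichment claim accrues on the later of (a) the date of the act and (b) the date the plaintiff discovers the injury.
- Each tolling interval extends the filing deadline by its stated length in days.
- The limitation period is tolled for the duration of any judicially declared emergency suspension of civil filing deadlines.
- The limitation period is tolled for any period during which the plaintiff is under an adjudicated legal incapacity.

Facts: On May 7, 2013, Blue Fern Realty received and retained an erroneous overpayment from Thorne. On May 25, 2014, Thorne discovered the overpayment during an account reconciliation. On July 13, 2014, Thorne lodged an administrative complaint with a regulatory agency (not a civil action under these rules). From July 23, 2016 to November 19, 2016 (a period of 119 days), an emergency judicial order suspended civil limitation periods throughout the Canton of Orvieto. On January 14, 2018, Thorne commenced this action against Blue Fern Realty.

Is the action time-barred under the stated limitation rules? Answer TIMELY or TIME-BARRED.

TIME-BARRED

Taking the later of the act (May 7, 2013) and discovery (May 25, 2014), the claim accrued on May 25, 2014.
Adding the 3 years base period to May 25, 2014 gives a deadline of May 25, 2017, before any tolling.
The emergency suspension of filing deadlines from July 23, 2016 to November 19, 2016 tolled the period for 119 days, extending the deadline to September 21, 2017.
Nothing else in the chronology tolls or restarts the period.
Filing on January 14, 2018 missed the September 21, 2017 deadline — the action is time-barred.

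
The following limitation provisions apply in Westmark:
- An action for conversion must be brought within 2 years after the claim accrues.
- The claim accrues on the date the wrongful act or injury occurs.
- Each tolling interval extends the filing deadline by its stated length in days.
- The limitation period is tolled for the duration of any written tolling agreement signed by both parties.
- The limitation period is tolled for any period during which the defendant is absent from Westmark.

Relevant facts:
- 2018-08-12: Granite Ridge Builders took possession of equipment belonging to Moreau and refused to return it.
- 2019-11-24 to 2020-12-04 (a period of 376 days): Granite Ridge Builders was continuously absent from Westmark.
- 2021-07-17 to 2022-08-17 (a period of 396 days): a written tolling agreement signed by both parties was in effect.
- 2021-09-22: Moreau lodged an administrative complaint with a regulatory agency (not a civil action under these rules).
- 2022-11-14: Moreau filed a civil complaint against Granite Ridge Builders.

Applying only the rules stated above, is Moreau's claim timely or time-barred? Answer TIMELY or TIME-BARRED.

The limitation period began to run on 2018-08-12.
The untolled deadline — 2 years after 2018-08-12 — is 2020-08-12.
The defendant's absence from the jurisdiction from 2019-11-24 to 2020-12-04 tolled the period for 376 days, extending the deadline to 2021-08-23.
The period was tolled for 396 days by the written tolling agreement (2021-07-17 to 2022-08-17), pushing the deadline to 2022-09-23.
None of the other events listed affects the running of the period under the stated rules.
The 2022-11-14 filing falls after the 2022-09-23 deadline; the claim is time-barred.

TIME-BARRED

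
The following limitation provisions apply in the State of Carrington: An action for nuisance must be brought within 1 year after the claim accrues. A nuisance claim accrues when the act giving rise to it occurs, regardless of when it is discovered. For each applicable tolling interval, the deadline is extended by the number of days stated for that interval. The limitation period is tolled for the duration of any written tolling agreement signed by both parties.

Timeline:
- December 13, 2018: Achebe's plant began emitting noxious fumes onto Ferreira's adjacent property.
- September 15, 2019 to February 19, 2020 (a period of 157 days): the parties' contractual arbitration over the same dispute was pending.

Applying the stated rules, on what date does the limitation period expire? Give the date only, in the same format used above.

December 13, 2019

The claim accrued on December 13, 2018, when the wrongful act occurred.
1 year from December 13, 2018 is December 13, 2019.
No stated provision tolls the period for a pending arbitration, so the interval from September 15, 2019 to February 19, 2020 has no effect on the deadline.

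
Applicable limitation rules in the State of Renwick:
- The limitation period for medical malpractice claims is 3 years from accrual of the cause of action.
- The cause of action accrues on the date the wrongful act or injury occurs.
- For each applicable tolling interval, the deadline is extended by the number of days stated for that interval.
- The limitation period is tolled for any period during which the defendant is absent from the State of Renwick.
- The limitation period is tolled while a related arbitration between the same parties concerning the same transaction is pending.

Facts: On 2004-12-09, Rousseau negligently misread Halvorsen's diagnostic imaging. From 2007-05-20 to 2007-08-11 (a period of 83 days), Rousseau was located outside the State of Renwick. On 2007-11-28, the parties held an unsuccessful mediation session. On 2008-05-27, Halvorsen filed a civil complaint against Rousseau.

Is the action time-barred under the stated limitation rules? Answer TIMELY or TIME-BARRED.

The limitation period began to run on 2004-12-09.
The untolled deadline — 3 years after 2004-12-09 — is 2007-12-09.
The defendant's absence from the jurisdiction from 2007-05-20 to 2007-08-11 tolled the period for 83 days, extending the deadline to 2008-03-01.
Nothing else in the chronology tolls or restarts the period.
The 2008-05-27 filing falls after the 2008-03-01 deadline; the claim is time-barred.

TIME-BARRED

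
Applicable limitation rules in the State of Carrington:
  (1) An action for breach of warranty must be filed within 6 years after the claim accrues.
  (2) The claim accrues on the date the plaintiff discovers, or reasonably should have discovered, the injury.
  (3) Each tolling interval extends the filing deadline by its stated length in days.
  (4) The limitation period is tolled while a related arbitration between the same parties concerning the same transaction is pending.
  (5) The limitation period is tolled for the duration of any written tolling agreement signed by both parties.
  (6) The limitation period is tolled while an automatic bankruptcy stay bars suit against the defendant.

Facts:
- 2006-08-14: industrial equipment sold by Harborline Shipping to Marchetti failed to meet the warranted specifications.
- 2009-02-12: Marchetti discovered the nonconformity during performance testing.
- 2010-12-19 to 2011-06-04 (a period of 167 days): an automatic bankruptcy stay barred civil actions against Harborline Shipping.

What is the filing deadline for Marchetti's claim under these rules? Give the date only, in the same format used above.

Under the discovery rule, the claim accrued on 2009-02-12, when Marchetti discovered the injury — not on the 2006-08-14 date of the underlying act.
6 years from 2009-02-12 is 2015-02-12.
Because the automatic bankruptcy stay ran from 2010-12-19 to 2011-06-04, the deadline is extended by 167 days to 2015-07-29.

2015-07-29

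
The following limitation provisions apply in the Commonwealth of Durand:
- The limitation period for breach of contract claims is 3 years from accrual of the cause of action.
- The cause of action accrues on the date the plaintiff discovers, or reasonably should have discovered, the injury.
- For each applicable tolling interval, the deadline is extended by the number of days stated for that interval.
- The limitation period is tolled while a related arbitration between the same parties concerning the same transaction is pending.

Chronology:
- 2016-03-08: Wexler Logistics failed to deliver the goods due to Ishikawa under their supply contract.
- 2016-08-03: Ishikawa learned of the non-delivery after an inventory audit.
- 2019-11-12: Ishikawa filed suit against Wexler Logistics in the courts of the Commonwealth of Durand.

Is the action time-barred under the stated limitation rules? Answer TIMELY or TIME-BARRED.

Under the discovery rule, the claim accrued on 2016-08-03, when Ishikawa discovered the injury — not on the 2016-03-08 date of the underlying act.
Adding the 3 years base period to 2016-08-03 gives a deadline of 2019-08-03, before any tolling.
The 2019-11-12 filing falls after the 2019-08-03 deadline; the claim is time-barred.

TIME-BARRED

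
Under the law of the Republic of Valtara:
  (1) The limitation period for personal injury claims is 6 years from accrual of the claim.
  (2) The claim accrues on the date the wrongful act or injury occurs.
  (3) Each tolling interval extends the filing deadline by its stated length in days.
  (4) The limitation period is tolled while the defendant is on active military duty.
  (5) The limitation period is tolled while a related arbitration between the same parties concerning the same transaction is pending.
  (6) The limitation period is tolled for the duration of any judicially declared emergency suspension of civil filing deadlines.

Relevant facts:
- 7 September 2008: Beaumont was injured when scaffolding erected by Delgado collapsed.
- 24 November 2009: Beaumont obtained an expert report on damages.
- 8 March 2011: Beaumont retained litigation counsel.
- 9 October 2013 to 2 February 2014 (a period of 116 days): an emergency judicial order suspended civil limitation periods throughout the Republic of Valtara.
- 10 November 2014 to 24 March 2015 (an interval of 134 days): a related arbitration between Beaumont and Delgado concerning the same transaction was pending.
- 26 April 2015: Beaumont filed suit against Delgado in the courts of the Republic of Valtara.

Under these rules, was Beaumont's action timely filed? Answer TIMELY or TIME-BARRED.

TIMELY

The limitation period began to run on 7 September 2008.
6 years from 7 September 2008 is 7 September 2014.
Because the emergency suspension of filing deadlines ran from 9 October 2013 to 2 February 2014, the deadline is extended by 116 days to 1 January 2015.
Because the pending related arbitration ran from 10 November 2014 to 24 March 2015, the deadline is extended by 134 days to 15 May 2015.
Nothing else in the chronology tolls or restarts the period.
Filing on 26 April 2015 beat the 15 May 2015 deadline — the action is timely.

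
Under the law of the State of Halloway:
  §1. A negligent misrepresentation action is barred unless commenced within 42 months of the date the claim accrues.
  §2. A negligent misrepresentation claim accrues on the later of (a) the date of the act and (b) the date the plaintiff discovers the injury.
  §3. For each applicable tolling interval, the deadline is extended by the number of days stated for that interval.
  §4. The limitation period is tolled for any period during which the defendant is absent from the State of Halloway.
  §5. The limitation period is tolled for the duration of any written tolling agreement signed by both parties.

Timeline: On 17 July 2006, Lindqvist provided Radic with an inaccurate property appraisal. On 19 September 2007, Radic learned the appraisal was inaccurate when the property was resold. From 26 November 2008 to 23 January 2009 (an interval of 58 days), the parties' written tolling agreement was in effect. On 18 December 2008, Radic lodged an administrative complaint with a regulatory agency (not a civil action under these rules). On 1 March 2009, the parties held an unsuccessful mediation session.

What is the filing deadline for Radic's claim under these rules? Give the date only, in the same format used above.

Taking the later of the act (17 July 2006) and discovery (19 September 2007), the claim accrued on 19 September 2007.
The untolled deadline — 42 months after 19 September 2007 — is 19 March 2011.
Because the written tolling agreement ran from 26 November 2008 to 23 January 2009, the deadline is extended by 58 days to 16 May 2011.
The other events in the timeline have no effect on the limitation period under the stated rules.

16 May 2011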